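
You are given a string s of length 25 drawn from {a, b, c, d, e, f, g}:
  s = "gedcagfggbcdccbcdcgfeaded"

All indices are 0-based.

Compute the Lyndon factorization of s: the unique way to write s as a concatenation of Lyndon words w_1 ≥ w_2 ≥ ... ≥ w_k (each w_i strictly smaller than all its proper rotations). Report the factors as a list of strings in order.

emit factor 1: 'g' (i=0, period=1)
emit factor 2: 'e' (i=1, period=1)
emit factor 3: 'd' (i=2, period=1)
emit factor 4: 'c' (i=3, period=1)
emit factor 5: 'agfggbcdccbcdcgfe' (i=4, period=17)
emit factor 6: 'aded' (i=21, period=4)

["g", "e", "d", "c", "agfggbcdccbcdcgfe", "aded"]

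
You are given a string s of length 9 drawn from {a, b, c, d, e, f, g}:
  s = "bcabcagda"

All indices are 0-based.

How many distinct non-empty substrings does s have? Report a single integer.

rank→(start, suffix):
  0 → (8, 'a')
  1 → (2, 'abcagda')
  2 → (5, 'agda')
  3 → (0, 'bcabcagda')
  4 → (3, 'bcagda')
  5 → (1, 'cabcagda')
  6 → (4, 'cagda')
  7 → (7, 'da')
  8 → (6, 'gda')

SA = [8, 2, 5, 0, 3, 1, 4, 7, 6]
rank  pair      lcp
   1  s[8:],s[2:]  1  'a'
   2  s[2:],s[5:]  1  'a'
   3  s[5:],s[0:]  0  ''
   4  s[0:],s[3:]  3  'bca'
   5  s[3:],s[1:]  0  ''
   6  s[1:],s[4:]  2  'ca'
   7  s[4:],s[7:]  0  ''
   8  s[7:],s[6:]  0  ''

n(n+1)/2 = 9·10/2 = 45
Σ LCP = 0 + 1 + 1 + 0 + 3 + 0 + 2 + 0 + 0 = 7
distinct = 45 − 7 = 38

38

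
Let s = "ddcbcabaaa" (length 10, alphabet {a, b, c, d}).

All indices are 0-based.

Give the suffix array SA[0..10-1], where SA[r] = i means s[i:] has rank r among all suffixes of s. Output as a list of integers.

rank→(start, suffix):
  0 → (9, 'a')
  1 → (8, 'aa')
  2 → (7, 'aaa')
  3 → (5, 'abaaa')
  4 → (6, 'baaa')
  5 → (3, 'bcabaaa')
  6 → (4, 'cabaaa')
  7 → (2, 'cbcabaaa')
  8 → (1, 'dcbcabaaa')
  9 → (0, 'ddcbcabaaa')

[9, 8, 7, 5, 6, 3, 4, 2, 1, 0]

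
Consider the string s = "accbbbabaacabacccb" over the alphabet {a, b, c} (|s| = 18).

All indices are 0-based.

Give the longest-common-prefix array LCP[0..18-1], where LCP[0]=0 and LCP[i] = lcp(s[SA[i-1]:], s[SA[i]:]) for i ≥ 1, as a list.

[0, 1, 3, 1, 2, 3, 0, 1, 2, 2, 1, 2, 0, 1, 2, 1, 3, 2]

sorted suffixes:
  #0 SA[0]=8  'aacabacccb'
  #1 SA[1]=6  'abaacabacccb'
  #2 SA[2]=11  'abacccb'
  #3 SA[3]=9  'acabacccb'
  #4 SA[4]=0  'accbbbabaacabacccb'
  #5 SA[5]=13  'acccb'
  #6 SA[6]=17  'b'
  #7 SA[7]=7  'baacabacccb'
  #8 SA[8]=5  'babaacabacccb'
  #9 SA[9]=12  'bacccb'
  #10 SA[10]=4  'bbabaacabacccb'
  #11 SA[11]=3  'bbbabaacabacccb'
  #12 SA[12]=10  'cabacccb'
  #13 SA[13]=16  'cb'
  #14 SA[14]=2  'cbbbabaacabacccb'
  #15 SA[15]=15  'ccb'
  #16 SA[16]=1  'ccbbbabaacabacccb'
  #17 SA[17]=14  'cccb'

SA = [8, 6, 11, 9, 0, 13, 17, 7, 5, 12, 4, 3, 10, 16, 2, 15, 1, 14]
[i] adj suffixes → lcp
  [1] 8/6 → 1 ('a')
  [2] 6/11 → 3 ('aba')
  [3] 11/9 → 1 ('a')
  [4] 9/0 → 2 ('ac')
  [5] 0/13 → 3 ('acc')
  [6] 13/17 → 0 ('')
  [7] 17/7 → 1 ('b')
  [8] 7/5 → 2 ('ba')
  [9] 5/12 → 2 ('ba')
  [10] 12/4 → 1 ('b')
  [11] 4/3 → 2 ('bb')
  [12] 3/10 → 0 ('')
  [13] 10/16 → 1 ('c')
  [14] 16/2 → 2 ('cb')
  [15] 2/15 → 1 ('c')
  [16] 15/1 → 3 ('ccb')
  [17] 1/14 → 2 ('cc')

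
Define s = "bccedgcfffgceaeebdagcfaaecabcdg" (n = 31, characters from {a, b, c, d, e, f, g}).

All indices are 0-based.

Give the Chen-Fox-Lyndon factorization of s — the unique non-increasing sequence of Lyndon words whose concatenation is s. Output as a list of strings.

["bccedgcfffgce", "aeebdagcf", "aaecabcdg"]

emit factor 1: 'bccedgcfffgce' (i=0, period=13)
emit factor 2: 'aeebdagcf' (i=13, period=9)
emit factor 3: 'aaecabcdg' (i=22, period=9)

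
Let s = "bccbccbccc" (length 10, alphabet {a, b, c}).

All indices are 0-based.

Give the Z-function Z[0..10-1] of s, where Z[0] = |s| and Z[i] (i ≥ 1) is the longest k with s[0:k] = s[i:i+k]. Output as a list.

[10, 0, 0, 6, 0, 0, 3, 0, 0, 0]

Z[0]=10
i=1: outside box; Z[1]=0
i=2: outside box; Z[2]=0
i=3: outside box; Z[3]=6 extend→box=[3,9)
i=4: min(r-i=5, Z[1]=0)=0; Z[4]=0
i=5: min(r-i=4, Z[2]=0)=0; Z[5]=0
i=6: min(r-i=3, Z[3]=6)=3; Z[6]=3
i=7: min(r-i=2, Z[4]=0)=0; Z[7]=0
i=8: min(r-i=1, Z[5]=0)=0; Z[8]=0
i=9: outside box; Z[9]=0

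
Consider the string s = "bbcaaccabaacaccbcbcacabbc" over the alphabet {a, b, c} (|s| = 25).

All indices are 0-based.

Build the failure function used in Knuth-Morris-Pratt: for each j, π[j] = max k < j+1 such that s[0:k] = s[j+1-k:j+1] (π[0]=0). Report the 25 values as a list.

[0, 1, 0, 0, 0, 0, 0, 0, 1, 0, 0, 0, 0, 0, 0, 1, 0, 1, 0, 0, 0, 0, 1, 2, 3]

π[0] = 0
j=1 s[j]='b': π[1]=1 (border 'b')
j=2 s[j]='c': k: 1→0; π[2]=0 (border '')
j=3 s[j]='a': π[3]=0 (border '')
j=4 s[j]='a': π[4]=0 (border '')
j=5 s[j]='c': π[5]=0 (border '')
j=6 s[j]='c': π[6]=0 (border '')
j=7 s[j]='a': π[7]=0 (border '')
j=8 s[j]='b': π[8]=1 (border 'b')
j=9 s[j]='a': k: 1→0; π[9]=0 (border '')
j=10 s[j]='a': π[10]=0 (border '')
j=11 s[j]='c': π[11]=0 (border '')
j=12 s[j]='a': π[12]=0 (border '')
j=13 s[j]='c': π[13]=0 (border '')
j=14 s[j]='c': π[14]=0 (border '')
j=15 s[j]='b': π[15]=1 (border 'b')
j=16 s[j]='c': k: 1→0; π[16]=0 (border '')
j=17 s[j]='b': π[17]=1 (border 'b')
j=18 s[j]='c': k: 1→0; π[18]=0 (border '')
j=19 s[j]='a': π[19]=0 (border '')
j=20 s[j]='c': π[20]=0 (border '')
j=21 s[j]='a': π[21]=0 (border '')
j=22 s[j]='b': π[22]=1 (border 'b')
j=23 s[j]='b': π[23]=2 (border 'bb')
j=24 s[j]='c': π[24]=3 (border 'bbc')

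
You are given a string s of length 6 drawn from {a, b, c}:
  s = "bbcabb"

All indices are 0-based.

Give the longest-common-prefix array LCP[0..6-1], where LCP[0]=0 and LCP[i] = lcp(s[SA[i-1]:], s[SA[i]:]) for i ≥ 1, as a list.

[0, 0, 1, 2, 1, 0]

rank | idx | suffix
   0 |   3 | abb
   1 |   5 | b
   2 |   4 | bb
   3 |   0 | bbcabb
   4 |   1 | bcabb
   5 |   2 | cabb

SA = [3, 5, 4, 0, 1, 2]
[i] adj suffixes → lcp
  [1] 3/5 → 0 ('')
  [2] 5/4 → 1 ('b')
  [3] 4/0 → 2 ('bb')
  [4] 0/1 → 1 ('b')
  [5] 1/2 → 0 ('')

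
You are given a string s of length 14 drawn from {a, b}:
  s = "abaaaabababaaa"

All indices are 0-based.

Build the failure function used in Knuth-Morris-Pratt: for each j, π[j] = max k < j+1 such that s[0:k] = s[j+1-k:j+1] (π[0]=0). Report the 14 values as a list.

[0, 0, 1, 1, 1, 1, 2, 3, 2, 3, 2, 3, 4, 5]

π[0] = 0
j=1 s[j]='b': π[1]=0 (border '')
j=2 s[j]='a': π[2]=1 (border 'a')
j=3 s[j]='a': k: 1→0; π[3]=1 (border 'a')
j=4 s[j]='a': k: 1→0; π[4]=1 (border 'a')
j=5 s[j]='a': k: 1→0; π[5]=1 (border 'a')
j=6 s[j]='b': π[6]=2 (border 'ab')
j=7 s[j]='a': π[7]=3 (border 'aba')
j=8 s[j]='b': k: 3→1; π[8]=2 (border 'ab')
j=9 s[j]='a': π[9]=3 (border 'aba')
j=10 s[j]='b': k: 3→1; π[10]=2 (border 'ab')
j=11 s[j]='a': π[11]=3 (border 'aba')
j=12 s[j]='a': π[12]=4 (border 'abaa')
j=13 s[j]='a': π[13]=5 (border 'abaaa')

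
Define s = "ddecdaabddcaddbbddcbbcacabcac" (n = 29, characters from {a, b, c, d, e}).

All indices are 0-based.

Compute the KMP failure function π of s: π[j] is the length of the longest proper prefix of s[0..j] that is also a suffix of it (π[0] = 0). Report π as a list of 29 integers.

[0, 1, 0, 0, 1, 0, 0, 0, 1, 2, 0, 0, 1, 2, 0, 0, 1, 2, 0, 0, 0, 0, 0, 0, 0, 0, 0, 0, 0]

π[0] = 0
j=1 s[j]='d': π[1]=1 (border 'd')
j=2 s[j]='e': k: 1→0; π[2]=0 (border '')
j=3 s[j]='c': π[3]=0 (border '')
j=4 s[j]='d': π[4]=1 (border 'd')
j=5 s[j]='a': k: 1→0; π[5]=0 (border '')
j=6 s[j]='a': π[6]=0 (border '')
j=7 s[j]='b': π[7]=0 (border '')
j=8 s[j]='d': π[8]=1 (border 'd')
j=9 s[j]='d': π[9]=2 (border 'dd')
j=10 s[j]='c': k: 2→1→0; π[10]=0 (border '')
j=11 s[j]='a': π[11]=0 (border '')
j=12 s[j]='d': π[12]=1 (border 'd')
j=13 s[j]='d': π[13]=2 (border 'dd')
j=14 s[j]='b': k: 2→1→0; π[14]=0 (border '')
j=15 s[j]='b': π[15]=0 (border '')
j=16 s[j]='d': π[16]=1 (border 'd')
j=17 s[j]='d': π[17]=2 (border 'dd')
j=18 s[j]='c': k: 2→1→0; π[18]=0 (border '')
j=19 s[j]='b': π[19]=0 (border '')
j=20 s[j]='b': π[20]=0 (border '')
j=21 s[j]='c': π[21]=0 (border '')
j=22 s[j]='a': π[22]=0 (border '')
j=23 s[j]='c': π[23]=0 (border '')
j=24 s[j]='a': π[24]=0 (border '')
j=25 s[j]='b': π[25]=0 (border '')
j=26 s[j]='c': π[26]=0 (border '')
j=27 s[j]='a': π[27]=0 (border '')
j=28 s[j]='c': π[28]=0 (border '')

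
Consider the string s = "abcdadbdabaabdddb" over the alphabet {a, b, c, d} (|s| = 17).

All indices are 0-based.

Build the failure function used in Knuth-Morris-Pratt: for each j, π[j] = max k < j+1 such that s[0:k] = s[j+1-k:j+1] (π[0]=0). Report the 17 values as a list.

[0, 0, 0, 0, 1, 0, 0, 0, 1, 2, 1, 1, 2, 0, 0, 0, 0]

π[0] = 0
j=1 s[j]='b': π[1]=0 (border '')
j=2 s[j]='c': π[2]=0 (border '')
j=3 s[j]='d': π[3]=0 (border '')
j=4 s[j]='a': π[4]=1 (border 'a')
j=5 s[j]='d': k: 1→0; π[5]=0 (border '')
j=6 s[j]='b': π[6]=0 (border '')
j=7 s[j]='d': π[7]=0 (border '')
j=8 s[j]='a': π[8]=1 (border 'a')
j=9 s[j]='b': π[9]=2 (border 'ab')
j=10 s[j]='a': k: 2→0; π[10]=1 (border 'a')
j=11 s[j]='a': k: 1→0; π[11]=1 (border 'a')
j=12 s[j]='b': π[12]=2 (border 'ab')
j=13 s[j]='d': k: 2→0; π[13]=0 (border '')
j=14 s[j]='d': π[14]=0 (border '')
j=15 s[j]='d': π[15]=0 (border '')
j=16 s[j]='b': π[16]=0 (border '')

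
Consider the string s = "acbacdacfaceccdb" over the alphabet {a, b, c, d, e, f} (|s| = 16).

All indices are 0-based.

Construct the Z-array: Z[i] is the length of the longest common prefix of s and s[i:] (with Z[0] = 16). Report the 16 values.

Z[0]=16
i=1: i≥r, start 0; Z[1]=0
i=2: i≥r, start 0; Z[2]=0
i=3: i≥r, start 0; Z[3]=2 extend→box=[3,5)
i=4: min(r-i=1, Z[1]=0)=0; Z[4]=0
i=5: i≥r, start 0; Z[5]=0
i=6: i≥r, start 0; Z[6]=2 extend→box=[6,8)
i=7: min(r-i=1, Z[1]=0)=0; Z[7]=0
i=8: i≥r, start 0; Z[8]=0
i=9: i≥r, start 0; Z[9]=2 extend→box=[9,11)
i=10: min(r-i=1, Z[1]=0)=0; Z[10]=0
i=11: i≥r, start 0; Z[11]=0
i=12: i≥r, start 0; Z[12]=0
i=13: i≥r, start 0; Z[13]=0
i=14: i≥r, start 0; Z[14]=0
i=15: i≥r, start 0; Z[15]=0

[16, 0, 0, 2, 0, 0, 2, 0, 0, 2, 0, 0, 0, 0, 0, 0]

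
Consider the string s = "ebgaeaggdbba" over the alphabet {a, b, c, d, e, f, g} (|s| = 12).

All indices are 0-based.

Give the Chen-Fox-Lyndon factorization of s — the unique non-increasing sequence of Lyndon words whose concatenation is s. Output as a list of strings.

emit factor 1: 'e' (i=0, period=1)
emit factor 2: 'bg' (i=1, period=2)
emit factor 3: 'aeaggdbb' (i=3, period=8)
emit factor 4: 'a' (i=11, period=1)

["e", "bg", "aeaggdbb", "a"]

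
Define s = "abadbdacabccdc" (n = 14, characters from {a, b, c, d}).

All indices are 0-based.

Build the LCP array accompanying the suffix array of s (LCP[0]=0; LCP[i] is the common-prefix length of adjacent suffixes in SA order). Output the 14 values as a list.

sorted suffixes:
  #0 SA[0]=0  'abadbdacabccdc'
  #1 SA[1]=8  'abccdc'
  #2 SA[2]=6  'acabccdc'
  #3 SA[3]=2  'adbdacabccdc'
  #4 SA[4]=1  'badbdacabccdc'
  #5 SA[5]=9  'bccdc'
  #6 SA[6]=4  'bdacabccdc'
  #7 SA[7]=13  'c'
  #8 SA[8]=7  'cabccdc'
  #9 SA[9]=10  'ccdc'
  #10 SA[10]=11  'cdc'
  #11 SA[11]=5  'dacabccdc'
  #12 SA[12]=3  'dbdacabccdc'
  #13 SA[13]=12  'dc'

SA = [0, 8, 6, 2, 1, 9, 4, 13, 7, 10, 11, 5, 3, 12]
rank  pair      lcp
   1  s[0:],s[8:]  2  'ab'
   2  s[8:],s[6:]  1  'a'
   3  s[6:],s[2:]  1  'a'
   4  s[2:],s[1:]  0  ''
   5  s[1:],s[9:]  1  'b'
   6  s[9:],s[4:]  1  'b'
   7  s[4:],s[13:]  0  ''
   8  s[13:],s[7:]  1  'c'
   9  s[7:],s[10:]  1  'c'
  10  s[10:],s[11:]  1  'c'
  11  s[11:],s[5:]  0  ''
  12  s[5:],s[3:]  1  'd'
  13  s[3:],s[12:]  1  'd'

[0, 2, 1, 1, 0, 1, 1, 0, 1, 1, 1, 0, 1, 1]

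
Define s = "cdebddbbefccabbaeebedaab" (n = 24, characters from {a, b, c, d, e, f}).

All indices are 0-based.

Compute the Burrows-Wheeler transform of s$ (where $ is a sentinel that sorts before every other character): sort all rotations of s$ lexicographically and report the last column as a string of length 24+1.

bdacbabadeebcf$edbcdebabe

rank  rotation                   last
    0  $cdebddbbefccabbaeebedaab  b
    1  aab$cdebddbbefccabbaeebed  d
    2  ab$cdebddbbefccabbaeebeda  a
    3  abbaeebedaab$cdebddbbefcc  c
    4  aeebedaab$cdebddbbefccabb  b
    5  b$cdebddbbefccabbaeebedaa  a
    6  baeebedaab$cdebddbbefccab  b
    7  bbaeebedaab$cdebddbbefcca  a
    8  bbefccabbaeebedaab$cdebdd  d
    9  bddbbefccabbaeebedaab$cde  e
   10  bedaab$cdebddbbefccabbaee  e
   11  befccabbaeebedaab$cdebddb  b
   12  cabbaeebedaab$cdebddbbefc  c
   13  ccabbaeebedaab$cdebddbbef  f
   14  cdebddbbefccabbaeebedaab$  $
   15  daab$cdebddbbefccabbaeebe  e
   16  dbbefccabbaeebedaab$cdebd  d
   17  ddbbefccabbaeebedaab$cdeb  b
   18  debddbbefccabbaeebedaab$c  c
   19  ebddbbefccabbaeebedaab$cd  d
   20  ebedaab$cdebddbbefccabbae  e
   21  edaab$cdebddbbefccabbaeeb  b
   22  eebedaab$cdebddbbefccabba  a
   23  efccabbaeebedaab$cdebddbb  b
   24  fccabbaeebedaab$cdebddbbe  e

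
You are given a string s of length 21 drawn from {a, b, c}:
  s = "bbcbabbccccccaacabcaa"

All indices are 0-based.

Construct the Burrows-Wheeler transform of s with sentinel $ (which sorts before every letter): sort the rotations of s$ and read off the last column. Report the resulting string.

rank  rotation                last
    0  $bbcbabbccccccaacabcaa  a
    1  a$bbcbabbccccccaacabca  a
    2  aa$bbcbabbccccccaacabc  c
    3  aacabcaa$bbcbabbcccccc  c
    4  abbccccccaacabcaa$bbcb  b
    5  abcaa$bbcbabbccccccaac  c
    6  acabcaa$bbcbabbcccccca  a
    7  babbccccccaacabcaa$bbc  c
    8  bbcbabbccccccaacabcaa$  $
    9  bbccccccaacabcaa$bbcba  a
   10  bcaa$bbcbabbccccccaaca  a
   11  bcbabbccccccaacabcaa$b  b
   12  bccccccaacabcaa$bbcbab  b
   13  caa$bbcbabbccccccaacab  b
   14  caacabcaa$bbcbabbccccc  c
   15  cabcaa$bbcbabbccccccaa  a
   16  cbabbccccccaacabcaa$bb  b
   17  ccaacabcaa$bbcbabbcccc  c
   18  cccaacabcaa$bbcbabbccc  c
   19  ccccaacabcaa$bbcbabbcc  c
   20  cccccaacabcaa$bbcbabbc  c
   21  ccccccaacabcaa$bbcbabb  b

aaccbcac$aabbbcabccccb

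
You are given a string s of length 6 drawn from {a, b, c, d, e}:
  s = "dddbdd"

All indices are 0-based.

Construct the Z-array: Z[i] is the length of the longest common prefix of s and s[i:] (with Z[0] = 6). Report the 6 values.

Z[0]=6
i=1: fresh scan; Z[1]=2 scan→box=[1,3)
i=2: min(r-i=1, Z[1]=2)=1; Z[2]=1
i=3: fresh scan; Z[3]=0
i=4: fresh scan; Z[4]=2 scan→box=[4,6)
i=5: min(r-i=1, Z[1]=2)=1; Z[5]=1

[6, 2, 1, 0, 2, 1]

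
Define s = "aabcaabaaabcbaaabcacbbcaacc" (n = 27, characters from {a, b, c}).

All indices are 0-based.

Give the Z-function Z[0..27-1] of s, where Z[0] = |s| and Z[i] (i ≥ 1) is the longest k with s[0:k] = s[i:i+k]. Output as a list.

Z[0]=27
i=1: i≥r, start 0; Z[1]=1 grow→box=[1,2)
i=2: i≥r, start 0; Z[2]=0
i=3: i≥r, start 0; Z[3]=0
i=4: i≥r, start 0; Z[4]=3 grow→box=[4,7)
i=5: min(r-i=2, Z[1]=1)=1; Z[5]=1
i=6: min(r-i=1, Z[2]=0)=0; Z[6]=0
i=7: i≥r, start 0; Z[7]=2 grow→box=[7,9)
i=8: min(r-i=1, Z[1]=1)=1; Z[8]=4 grow→box=[8,12)
i=9: min(r-i=3, Z[1]=1)=1; Z[9]=1
i=10: min(r-i=2, Z[2]=0)=0; Z[10]=0
i=11: min(r-i=1, Z[3]=0)=0; Z[11]=0
i=12: i≥r, start 0; Z[12]=0
i=13: i≥r, start 0; Z[13]=2 grow→box=[13,15)
i=14: min(r-i=1, Z[1]=1)=1; Z[14]=5 grow→box=[14,19)
i=15: min(r-i=4, Z[1]=1)=1; Z[15]=1
i=16: min(r-i=3, Z[2]=0)=0; Z[16]=0
i=17: min(r-i=2, Z[3]=0)=0; Z[17]=0
i=18: min(r-i=1, Z[4]=3)=1; Z[18]=1
i=19: i≥r, start 0; Z[19]=0
i=20: i≥r, start 0; Z[20]=0
i=21: i≥r, start 0; Z[21]=0
i=22: i≥r, start 0; Z[22]=0
i=23: i≥r, start 0; Z[23]=2 grow→box=[23,25)
i=24: min(r-i=1, Z[1]=1)=1; Z[24]=1
i=25: i≥r, start 0; Z[25]=0
i=26: i≥r, start 0; Z[26]=0

[27, 1, 0, 0, 3, 1, 0, 2, 4, 1, 0, 0, 0, 2, 5, 1, 0, 0, 1, 0, 0, 0, 0, 2, 1, 0, 0]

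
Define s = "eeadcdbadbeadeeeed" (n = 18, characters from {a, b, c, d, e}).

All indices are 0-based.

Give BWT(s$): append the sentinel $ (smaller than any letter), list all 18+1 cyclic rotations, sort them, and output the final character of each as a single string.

rank  rotation             last
    0  $eeadcdbadbeadeeeed  d
    1  adbeadeeeed$eeadcdb  b
    2  adcdbadbeadeeeed$ee  e
    3  adeeeed$eeadcdbadbe  e
    4  badbeadeeeed$eeadcd  d
    5  beadeeeed$eeadcdbad  d
    6  cdbadbeadeeeed$eead  d
    7  d$eeadcdbadbeadeeee  e
    8  dbadbeadeeeed$eeadc  c
    9  dbeadeeeed$eeadcdba  a
   10  dcdbadbeadeeeed$eea  a
   11  deeeed$eeadcdbadbea  a
   12  eadcdbadbeadeeeed$e  e
   13  eadeeeed$eeadcdbadb  b
   14  ed$eeadcdbadbeadeee  e
   15  eeadcdbadbeadeeeed$  $
   16  eed$eeadcdbadbeadee  e
   17  eeed$eeadcdbadbeade  e
   18  eeeed$eeadcdbadbead  d

dbeedddecaaaebe$eed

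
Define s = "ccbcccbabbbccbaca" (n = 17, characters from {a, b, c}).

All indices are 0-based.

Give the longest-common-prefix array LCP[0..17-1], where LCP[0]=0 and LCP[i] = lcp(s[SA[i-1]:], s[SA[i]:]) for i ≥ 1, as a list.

[0, 1, 1, 0, 2, 1, 2, 1, 3, 0, 1, 3, 2, 1, 4, 3, 2]

sorted suffixes:
  #0 SA[0]=16  'a'
  #1 SA[1]=7  'abbbccbaca'
  #2 SA[2]=14  'aca'
  #3 SA[3]=6  'babbbccbaca'
  #4 SA[4]=13  'baca'
  #5 SA[5]=8  'bbbccbaca'
  #6 SA[6]=9  'bbccbaca'
  #7 SA[7]=10  'bccbaca'
  #8 SA[8]=2  'bcccbabbbccbaca'
  #9 SA[9]=15  'ca'
  #10 SA[10]=5  'cbabbbccbaca'
  #11 SA[11]=12  'cbaca'
  #12 SA[12]=1  'cbcccbabbbccbaca'
  #13 SA[13]=4  'ccbabbbccbaca'
  #14 SA[14]=11  'ccbaca'
  #15 SA[15]=0  'ccbcccbabbbccbaca'
  #16 SA[16]=3  'cccbabbbccbaca'

SA = [16, 7, 14, 6, 13, 8, 9, 10, 2, 15, 5, 12, 1, 4, 11, 0, 3]
[i] adj suffixes → lcp
  [1] 16/7 → 1 ('a')
  [2] 7/14 → 1 ('a')
  [3] 14/6 → 0 ('')
  [4] 6/13 → 2 ('ba')
  [5] 13/8 → 1 ('b')
  [6] 8/9 → 2 ('bb')
  [7] 9/10 → 1 ('b')
  [8] 10/2 → 3 ('bcc')
  [9] 2/15 → 0 ('')
  [10] 15/5 → 1 ('c')
  [11] 5/12 → 3 ('cba')
  [12] 12/1 → 2 ('cb')
  [13] 1/4 → 1 ('c')
  [14] 4/11 → 4 ('ccba')
  [15] 11/0 → 3 ('ccb')
  [16] 0/3 → 2 ('cc')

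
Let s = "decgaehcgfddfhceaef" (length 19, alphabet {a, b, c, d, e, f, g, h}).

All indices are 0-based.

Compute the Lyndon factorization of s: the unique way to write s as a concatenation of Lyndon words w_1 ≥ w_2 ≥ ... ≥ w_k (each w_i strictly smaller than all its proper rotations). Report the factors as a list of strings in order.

emit factor 1: 'de' (i=0, period=2)
emit factor 2: 'cg' (i=2, period=2)
emit factor 3: 'aehcgfddfhce' (i=4, period=12)
emit factor 4: 'aef' (i=16, period=3)

["de", "cg", "aehcgfddfhce", "aef"]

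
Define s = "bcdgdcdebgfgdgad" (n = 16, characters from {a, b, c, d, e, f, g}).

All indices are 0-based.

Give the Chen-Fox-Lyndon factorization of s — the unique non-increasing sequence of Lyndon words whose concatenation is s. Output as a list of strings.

["bcdgdcdebgfgdg", "ad"]

emit factor 1: 'bcdgdcdebgfgdg' (i=0, period=14)
emit factor 2: 'ad' (i=14, period=2)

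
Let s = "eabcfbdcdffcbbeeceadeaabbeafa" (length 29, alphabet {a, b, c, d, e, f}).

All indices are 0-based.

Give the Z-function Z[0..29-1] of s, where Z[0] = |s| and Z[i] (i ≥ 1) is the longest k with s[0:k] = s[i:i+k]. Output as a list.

Z[0]=29
i=1: fresh scan; Z[1]=0
i=2: fresh scan; Z[2]=0
i=3: fresh scan; Z[3]=0
i=4: fresh scan; Z[4]=0
i=5: fresh scan; Z[5]=0
i=6: fresh scan; Z[6]=0
i=7: fresh scan; Z[7]=0
i=8: fresh scan; Z[8]=0
i=9: fresh scan; Z[9]=0
i=10: fresh scan; Z[10]=0
i=11: fresh scan; Z[11]=0
i=12: fresh scan; Z[12]=0
i=13: fresh scan; Z[13]=0
i=14: fresh scan; Z[14]=1 grow→box=[14,15)
i=15: fresh scan; Z[15]=1 grow→box=[15,16)
i=16: fresh scan; Z[16]=0
i=17: fresh scan; Z[17]=2 grow→box=[17,19)
i=18: min(r-i=1, Z[1]=0)=0; Z[18]=0
i=19: fresh scan; Z[19]=0
i=20: fresh scan; Z[20]=2 grow→box=[20,22)
i=21: min(r-i=1, Z[1]=0)=0; Z[21]=0
i=22: fresh scan; Z[22]=0
i=23: fresh scan; Z[23]=0
i=24: fresh scan; Z[24]=0
i=25: fresh scan; Z[25]=2 grow→box=[25,27)
i=26: min(r-i=1, Z[1]=0)=0; Z[26]=0
i=27: fresh scan; Z[27]=0
i=28: fresh scan; Z[28]=0

[29, 0, 0, 0, 0, 0, 0, 0, 0, 0, 0, 0, 0, 0, 1, 1, 0, 2, 0, 0, 2, 0, 0, 0, 0, 2, 0, 0, 0]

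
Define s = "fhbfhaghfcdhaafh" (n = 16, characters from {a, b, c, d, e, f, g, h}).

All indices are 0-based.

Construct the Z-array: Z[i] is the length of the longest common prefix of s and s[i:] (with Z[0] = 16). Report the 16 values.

[16, 0, 0, 2, 0, 0, 0, 0, 1, 0, 0, 0, 0, 0, 2, 0]

Z[0]=16
i=1: fresh scan; Z[1]=0
i=2: fresh scan; Z[2]=0
i=3: fresh scan; Z[3]=2 extend→box=[3,5)
i=4: min(r-i=1, Z[1]=0)=0; Z[4]=0
i=5: fresh scan; Z[5]=0
i=6: fresh scan; Z[6]=0
i=7: fresh scan; Z[7]=0
i=8: fresh scan; Z[8]=1 extend→box=[8,9)
i=9: fresh scan; Z[9]=0
i=10: fresh scan; Z[10]=0
i=11: fresh scan; Z[11]=0
i=12: fresh scan; Z[12]=0
i=13: fresh scan; Z[13]=0
i=14: fresh scan; Z[14]=2 extend→box=[14,16)
i=15: min(r-i=1, Z[1]=0)=0; Z[15]=0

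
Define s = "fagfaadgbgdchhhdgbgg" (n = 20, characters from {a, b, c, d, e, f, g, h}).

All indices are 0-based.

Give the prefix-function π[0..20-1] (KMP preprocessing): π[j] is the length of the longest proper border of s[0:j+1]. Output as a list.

[0, 0, 0, 1, 2, 0, 0, 0, 0, 0, 0, 0, 0, 0, 0, 0, 0, 0, 0, 0]

π[0] = 0
j=1 s[j]='a': π[1]=0 (border '')
j=2 s[j]='g': π[2]=0 (border '')
j=3 s[j]='f': π[3]=1 (border 'f')
j=4 s[j]='a': π[4]=2 (border 'fa')
j=5 s[j]='a': k: 2→0; π[5]=0 (border '')
j=6 s[j]='d': π[6]=0 (border '')
j=7 s[j]='g': π[7]=0 (border '')
j=8 s[j]='b': π[8]=0 (border '')
j=9 s[j]='g': π[9]=0 (border '')
j=10 s[j]='d': π[10]=0 (border '')
j=11 s[j]='c': π[11]=0 (border '')
j=12 s[j]='h': π[12]=0 (border '')
j=13 s[j]='h': π[13]=0 (border '')
j=14 s[j]='h': π[14]=0 (border '')
j=15 s[j]='d': π[15]=0 (border '')
j=16 s[j]='g': π[16]=0 (border '')
j=17 s[j]='b': π[17]=0 (border '')
j=18 s[j]='g': π[18]=0 (border '')
j=19 s[j]='g': π[19]=0 (border '')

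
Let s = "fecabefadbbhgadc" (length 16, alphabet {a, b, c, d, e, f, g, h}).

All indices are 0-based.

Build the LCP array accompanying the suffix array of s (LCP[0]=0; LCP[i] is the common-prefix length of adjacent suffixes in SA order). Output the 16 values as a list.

[0, 1, 2, 0, 1, 1, 0, 1, 0, 1, 0, 1, 0, 1, 0, 0]

rank | idx | suffix
   0 |   3 | abefadbbhgadc
   1 |   7 | adbbhgadc
   2 |  13 | adc
   3 |   9 | bbhgadc
   4 |   4 | befadbbhgadc
   5 |  10 | bhgadc
   6 |  15 | c
   7 |   2 | cabefadbbhgadc
   8 |   8 | dbbhgadc
   9 |  14 | dc
  10 |   1 | ecabefadbbhgadc
  11 |   5 | efadbbhgadc
  12 |   6 | fadbbhgadc
  13 |   0 | fecabefadbbhgadc
  14 |  12 | gadc
  15 |  11 | hgadc

SA = [3, 7, 13, 9, 4, 10, 15, 2, 8, 14, 1, 5, 6, 0, 12, 11]
i: (SA[i-1],SA[i]) lcp shared
  1: (3,7) 1 'a'
  2: (7,13) 2 'ad'
  3: (13,9) 0 ''
  4: (9,4) 1 'b'
  5: (4,10) 1 'b'
  6: (10,15) 0 ''
  7: (15,2) 1 'c'
  8: (2,8) 0 ''
  9: (8,14) 1 'd'
  10: (14,1) 0 ''
  11: (1,5) 1 'e'
  12: (5,6) 0 ''
  13: (6,0) 1 'f'
  14: (0,12) 0 ''
  15: (12,11) 0 ''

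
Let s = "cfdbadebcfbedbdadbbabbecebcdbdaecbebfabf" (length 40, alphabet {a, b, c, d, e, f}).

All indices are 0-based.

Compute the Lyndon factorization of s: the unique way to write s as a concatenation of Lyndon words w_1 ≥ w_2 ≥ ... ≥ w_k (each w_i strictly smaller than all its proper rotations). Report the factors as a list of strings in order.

["cfd", "b", "adebcfbedbd", "adbb", "abbecebcdbdaecbebfabf"]

emit factor 1: 'cfd' (i=0, period=3)
emit factor 2: 'b' (i=3, period=1)
emit factor 3: 'adebcfbedbd' (i=4, period=11)
emit factor 4: 'adbb' (i=15, period=4)
emit factor 5: 'abbecebcdbdaecbebfabf' (i=19, period=21)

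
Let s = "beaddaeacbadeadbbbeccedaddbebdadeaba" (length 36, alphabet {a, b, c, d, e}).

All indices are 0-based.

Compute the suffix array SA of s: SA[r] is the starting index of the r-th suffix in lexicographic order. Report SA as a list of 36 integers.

rank | idx | suffix
   0 |  35 | a
   1 |  33 | aba
   2 |   7 | acbadeadbbbeccedaddbebdadeaba
   3 |  13 | adbbbeccedaddbebdadeaba
   4 |   2 | addaeacbadeadbbbeccedaddbebdadeaba
   5 |  23 | addbebdadeaba
   6 |  30 | adeaba
   7 |  10 | adeadbbbeccedaddbebdadeaba
   8 |   5 | aeacbadeadbbbeccedaddbebdadeaba
   9 |  34 | ba
  10 |   9 | badeadbbbeccedaddbebdadeaba
  11 |  15 | bbbeccedaddbebdadeaba
  12 |  16 | bbeccedaddbebdadeaba
  13 |  28 | bdadeaba
  14 |   0 | beaddaeacbadeadbbbeccedaddbebdadeaba
  15 |  26 | bebdadeaba
  16 |  17 | beccedaddbebdadeaba
  17 |   8 | cbadeadbbbeccedaddbebdadeaba
  18 |  19 | ccedaddbebdadeaba
  19 |  20 | cedaddbebdadeaba
  20 |  22 | daddbebdadeaba
  21 |  29 | dadeaba
  22 |   4 | daeacbadeadbbbeccedaddbebdadeaba
  23 |  14 | dbbbeccedaddbebdadeaba
  24 |  25 | dbebdadeaba
  25 |   3 | ddaeacbadeadbbbeccedaddbebdadeaba
  26 |  24 | ddbebdadeaba
  27 |  31 | deaba
  28 |  11 | deadbbbeccedaddbebdadeaba
  29 |  32 | eaba
  30 |   6 | eacbadeadbbbeccedaddbebdadeaba
  31 |  12 | eadbbbeccedaddbebdadeaba
  32 |   1 | eaddaeacbadeadbbbeccedaddbebdadeaba
  33 |  27 | ebdadeaba
  34 |  18 | eccedaddbebdadeaba
  35 |  21 | edaddbebdadeaba

[35, 33, 7, 13, 2, 23, 30, 10, 5, 34, 9, 15, 16, 28, 0, 26, 17, 8, 19, 20, 22, 29, 4, 14, 25, 3, 24, 31, 11, 32, 6, 12, 1, 27, 18, 21]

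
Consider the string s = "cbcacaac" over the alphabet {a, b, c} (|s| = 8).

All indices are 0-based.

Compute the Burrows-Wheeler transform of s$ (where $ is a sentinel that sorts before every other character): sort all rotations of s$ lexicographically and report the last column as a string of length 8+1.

rank  rotation   last
    0  $cbcacaac  c
    1  aac$cbcac  c
    2  ac$cbcaca  a
    3  acaac$cbc  c
    4  bcacaac$c  c
    5  c$cbcacaa  a
    6  caac$cbca  a
    7  cacaac$cb  b
    8  cbcacaac$  $

ccaccaab$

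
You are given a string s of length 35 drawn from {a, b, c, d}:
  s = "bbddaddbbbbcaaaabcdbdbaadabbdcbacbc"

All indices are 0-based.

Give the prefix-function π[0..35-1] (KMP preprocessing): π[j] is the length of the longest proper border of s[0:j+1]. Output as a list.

[0, 1, 0, 0, 0, 0, 0, 1, 2, 2, 2, 0, 0, 0, 0, 0, 1, 0, 0, 1, 0, 1, 0, 0, 0, 0, 1, 2, 3, 0, 1, 0, 0, 1, 0]

π[0] = 0
j=1 s[j]='b': π[1]=1 (border 'b')
j=2 s[j]='d': k: 1→0; π[2]=0 (border '')
j=3 s[j]='d': π[3]=0 (border '')
j=4 s[j]='a': π[4]=0 (border '')
j=5 s[j]='d': π[5]=0 (border '')
j=6 s[j]='d': π[6]=0 (border '')
j=7 s[j]='b': π[7]=1 (border 'b')
j=8 s[j]='b': π[8]=2 (border 'bb')
j=9 s[j]='b': k: 2→1; π[9]=2 (border 'bb')
j=10 s[j]='b': k: 2→1; π[10]=2 (border 'bb')
j=11 s[j]='c': k: 2→1→0; π[11]=0 (border '')
j=12 s[j]='a': π[12]=0 (border '')
j=13 s[j]='a': π[13]=0 (border '')
j=14 s[j]='a': π[14]=0 (border '')
j=15 s[j]='a': π[15]=0 (border '')
j=16 s[j]='b': π[16]=1 (border 'b')
j=17 s[j]='c': k: 1→0; π[17]=0 (border '')
j=18 s[j]='d': π[18]=0 (border '')
j=19 s[j]='b': π[19]=1 (border 'b')
j=20 s[j]='d': k: 1→0; π[20]=0 (border '')
j=21 s[j]='b': π[21]=1 (border 'b')
j=22 s[j]='a': k: 1→0; π[22]=0 (border '')
j=23 s[j]='a': π[23]=0 (border '')
j=24 s[j]='d': π[24]=0 (border '')
j=25 s[j]='a': π[25]=0 (border '')
j=26 s[j]='b': π[26]=1 (border 'b')
j=27 s[j]='b': π[27]=2 (border 'bb')
j=28 s[j]='d': π[28]=3 (border 'bbd')
j=29 s[j]='c': k: 3→0; π[29]=0 (border '')
j=30 s[j]='b': π[30]=1 (border 'b')
j=31 s[j]='a': k: 1→0; π[31]=0 (border '')
j=32 s[j]='c': π[32]=0 (border '')
j=33 s[j]='b': π[33]=1 (border 'b')
j=34 s[j]='c': k: 1→0; π[34]=0 (border '')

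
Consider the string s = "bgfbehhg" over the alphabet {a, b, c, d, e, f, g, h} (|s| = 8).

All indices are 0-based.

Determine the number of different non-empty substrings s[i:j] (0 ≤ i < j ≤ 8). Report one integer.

sorted suffixes:
  #0 SA[0]=3  'behhg'
  #1 SA[1]=0  'bgfbehhg'
  #2 SA[2]=4  'ehhg'
  #3 SA[3]=2  'fbehhg'
  #4 SA[4]=7  'g'
  #5 SA[5]=1  'gfbehhg'
  #6 SA[6]=6  'hg'
  #7 SA[7]=5  'hhg'

SA = [3, 0, 4, 2, 7, 1, 6, 5]
[i] adj suffixes → lcp
  [1] 3/0 → 1 ('b')
  [2] 0/4 → 0 ('')
  [3] 4/2 → 0 ('')
  [4] 2/7 → 0 ('')
  [5] 7/1 → 1 ('g')
  [6] 1/6 → 0 ('')
  [7] 6/5 → 1 ('h')

n(n+1)/2 = 8·9/2 = 36
Σ LCP = 0 + 1 + 0 + 0 + 0 + 1 + 0 + 1 = 3
distinct = 36 − 3 = 33

33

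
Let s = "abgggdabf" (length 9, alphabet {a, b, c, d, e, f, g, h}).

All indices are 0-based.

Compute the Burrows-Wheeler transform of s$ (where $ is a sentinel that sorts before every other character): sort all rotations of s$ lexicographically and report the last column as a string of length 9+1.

rank  rotation    last
    0  $abgggdabf  f
    1  abf$abgggd  d
    2  abgggdabf$  $
    3  bf$abgggda  a
    4  bgggdabf$a  a
    5  dabf$abggg  g
    6  f$abgggdab  b
    7  gdabf$abgg  g
    8  ggdabf$abg  g
    9  gggdabf$ab  b

fd$aagbggb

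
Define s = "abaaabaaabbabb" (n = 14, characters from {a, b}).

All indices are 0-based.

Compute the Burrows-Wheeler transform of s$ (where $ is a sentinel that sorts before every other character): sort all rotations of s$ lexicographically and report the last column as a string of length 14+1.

rank  rotation         last
    0  $abaaabaaabbabb  b
    1  aaabaaabbabb$ab  b
    2  aaabbabb$abaaab  b
    3  aabaaabbabb$aba  a
    4  aabbabb$abaaaba  a
    5  abaaabaaabbabb$  $
    6  abaaabbabb$abaa  a
    7  abb$abaaabaaabb  b
    8  abbabb$abaaabaa  a
    9  b$abaaabaaabbab  b
   10  baaabaaabbabb$a  a
   11  baaabbabb$abaaa  a
   12  babb$abaaabaaab  b
   13  bb$abaaabaaabba  a
   14  bbabb$abaaabaaa  a

bbbaa$ababaabaa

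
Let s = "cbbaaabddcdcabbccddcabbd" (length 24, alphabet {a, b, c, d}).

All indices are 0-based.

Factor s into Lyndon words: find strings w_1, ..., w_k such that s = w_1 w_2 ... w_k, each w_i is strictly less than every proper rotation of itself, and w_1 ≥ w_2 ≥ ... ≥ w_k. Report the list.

["c", "b", "b", "aaabddcdcabbccddcabbd"]

emit factor 1: 'c' (i=0, period=1)
emit factor 2: 'b' (i=1, period=1)
emit factor 3: 'b' (i=2, period=1)
emit factor 4: 'aaabddcdcabbccddcabbd' (i=3, period=21)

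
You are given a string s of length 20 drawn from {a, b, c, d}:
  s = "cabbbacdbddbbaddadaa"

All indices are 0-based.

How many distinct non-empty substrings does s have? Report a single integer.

186

rank | idx | suffix
   0 |  19 | a
   1 |  18 | aa
   2 |   1 | abbbacdbddbbaddadaa
   3 |   5 | acdbddbbaddadaa
   4 |  16 | adaa
   5 |  13 | addadaa
   6 |   4 | bacdbddbbaddadaa
   7 |  12 | baddadaa
   8 |   3 | bbacdbddbbaddadaa
   9 |  11 | bbaddadaa
  10 |   2 | bbbacdbddbbaddadaa
  11 |   8 | bddbbaddadaa
  12 |   0 | cabbbacdbddbbaddadaa
  13 |   6 | cdbddbbaddadaa
  14 |  17 | daa
  15 |  15 | dadaa
  16 |  10 | dbbaddadaa
  17 |   7 | dbddbbaddadaa
  18 |  14 | ddadaa
  19 |   9 | ddbbaddadaa

SA = [19, 18, 1, 5, 16, 13, 4, 12, 3, 11, 2, 8, 0, 6, 17, 15, 10, 7, 14, 9]
rank  pair      lcp
   1  s[19:],s[18:]  1  'a'
   2  s[18:],s[1:]  1  'a'
   3  s[1:],s[5:]  1  'a'
   4  s[5:],s[16:]  1  'a'
   5  s[16:],s[13:]  2  'ad'
   6  s[13:],s[4:]  0  ''
   7  s[4:],s[12:]  2  'ba'
   8  s[12:],s[3:]  1  'b'
   9  s[3:],s[11:]  3  'bba'
  10  s[11:],s[2:]  2  'bb'
  11  s[2:],s[8:]  1  'b'
  12  s[8:],s[0:]  0  ''
  13  s[0:],s[6:]  1  'c'
  14  s[6:],s[17:]  0  ''
  15  s[17:],s[15:]  2  'da'
  16  s[15:],s[10:]  1  'd'
  17  s[10:],s[7:]  2  'db'
  18  s[7:],s[14:]  1  'd'
  19  s[14:],s[9:]  2  'dd'

n(n+1)/2 = 20·21/2 = 210
Σ LCP = 0 + 1 + 1 + 1 + 1 + 2 + 0 + 2 + 1 + 3 + 2 + 1 + 0 + 1 + 0 + 2 + 1 + 2 + 1 + 2 = 24
distinct = 210 − 24 = 186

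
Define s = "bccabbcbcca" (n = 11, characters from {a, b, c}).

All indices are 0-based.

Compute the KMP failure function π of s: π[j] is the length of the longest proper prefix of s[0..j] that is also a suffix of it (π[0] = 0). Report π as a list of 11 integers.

[0, 0, 0, 0, 1, 1, 2, 1, 2, 3, 4]

π[0] = 0
j=1 s[j]='c': π[1]=0 (border '')
j=2 s[j]='c': π[2]=0 (border '')
j=3 s[j]='a': π[3]=0 (border '')
j=4 s[j]='b': π[4]=1 (border 'b')
j=5 s[j]='b': k: 1→0; π[5]=1 (border 'b')
j=6 s[j]='c': π[6]=2 (border 'bc')
j=7 s[j]='b': k: 2→0; π[7]=1 (border 'b')
j=8 s[j]='c': π[8]=2 (border 'bc')
j=9 s[j]='c': π[9]=3 (border 'bcc')
j=10 s[j]='a': π[10]=4 (border 'bcca')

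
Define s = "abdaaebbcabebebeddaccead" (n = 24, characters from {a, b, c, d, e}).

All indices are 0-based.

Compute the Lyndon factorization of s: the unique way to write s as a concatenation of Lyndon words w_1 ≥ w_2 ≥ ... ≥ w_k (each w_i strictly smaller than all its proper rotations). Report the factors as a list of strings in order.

["abd", "aaebbcabebebeddaccead"]

emit factor 1: 'abd' (i=0, period=3)
emit factor 2: 'aaebbcabebebeddaccead' (i=3, period=21)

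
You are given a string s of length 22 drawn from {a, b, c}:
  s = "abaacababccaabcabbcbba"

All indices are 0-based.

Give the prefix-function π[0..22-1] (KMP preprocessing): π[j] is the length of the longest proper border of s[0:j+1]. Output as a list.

[0, 0, 1, 1, 0, 1, 2, 3, 2, 0, 0, 1, 1, 2, 0, 1, 2, 0, 0, 0, 0, 1]

π[0] = 0
j=1 s[j]='b': π[1]=0 (border '')
j=2 s[j]='a': π[2]=1 (border 'a')
j=3 s[j]='a': k: 1→0; π[3]=1 (border 'a')
j=4 s[j]='c': k: 1→0; π[4]=0 (border '')
j=5 s[j]='a': π[5]=1 (border 'a')
j=6 s[j]='b': π[6]=2 (border 'ab')
j=7 s[j]='a': π[7]=3 (border 'aba')
j=8 s[j]='b': k: 3→1; π[8]=2 (border 'ab')
j=9 s[j]='c': k: 2→0; π[9]=0 (border '')
j=10 s[j]='c': π[10]=0 (border '')
j=11 s[j]='a': π[11]=1 (border 'a')
j=12 s[j]='a': k: 1→0; π[12]=1 (border 'a')
j=13 s[j]='b': π[13]=2 (border 'ab')
j=14 s[j]='c': k: 2→0; π[14]=0 (border '')
j=15 s[j]='a': π[15]=1 (border 'a')
j=16 s[j]='b': π[16]=2 (border 'ab')
j=17 s[j]='b': k: 2→0; π[17]=0 (border '')
j=18 s[j]='c': π[18]=0 (border '')
j=19 s[j]='b': π[19]=0 (border '')
j=20 s[j]='b': π[20]=0 (border '')
j=21 s[j]='a': π[21]=1 (border 'a')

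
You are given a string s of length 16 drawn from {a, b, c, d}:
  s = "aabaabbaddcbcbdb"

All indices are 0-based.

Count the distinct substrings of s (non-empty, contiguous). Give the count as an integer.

119

rank→(start, suffix):
  0 → (0, 'aabaabbaddcbcbdb')
  1 → (3, 'aabbaddcbcbdb')
  2 → (1, 'abaabbaddcbcbdb')
  3 → (4, 'abbaddcbcbdb')
  4 → (7, 'addcbcbdb')
  5 → (15, 'b')
  6 → (2, 'baabbaddcbcbdb')
  7 → (6, 'baddcbcbdb')
  8 → (5, 'bbaddcbcbdb')
  9 → (11, 'bcbdb')
  10 → (13, 'bdb')
  11 → (10, 'cbcbdb')
  12 → (12, 'cbdb')
  13 → (14, 'db')
  14 → (9, 'dcbcbdb')
  15 → (8, 'ddcbcbdb')

SA = [0, 3, 1, 4, 7, 15, 2, 6, 5, 11, 13, 10, 12, 14, 9, 8]
[i] adj suffixes → lcp
  [1] 0/3 → 3 ('aab')
  [2] 3/1 → 1 ('a')
  [3] 1/4 → 2 ('ab')
  [4] 4/7 → 1 ('a')
  [5] 7/15 → 0 ('')
  [6] 15/2 → 1 ('b')
  [7] 2/6 → 2 ('ba')
  [8] 6/5 → 1 ('b')
  [9] 5/11 → 1 ('b')
  [10] 11/13 → 1 ('b')
  [11] 13/10 → 0 ('')
  [12] 10/12 → 2 ('cb')
  [13] 12/14 → 0 ('')
  [14] 14/9 → 1 ('d')
  [15] 9/8 → 1 ('d')

n(n+1)/2 = 16·17/2 = 136
Σ LCP = 0 + 3 + 1 + 2 + 1 + 0 + 1 + 2 + 1 + 1 + 1 + 0 + 2 + 0 + 1 + 1 = 17
distinct = 136 − 17 = 119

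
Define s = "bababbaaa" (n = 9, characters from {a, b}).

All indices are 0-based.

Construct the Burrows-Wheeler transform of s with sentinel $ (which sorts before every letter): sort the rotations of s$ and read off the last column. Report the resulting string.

aaabbbb$aa

rank  rotation    last
    0  $bababbaaa  a
    1  a$bababbaa  a
    2  aa$bababba  a
    3  aaa$bababb  b
    4  ababbaaa$b  b
    5  abbaaa$bab  b
    6  baaa$babab  b
    7  bababbaaa$  $
    8  babbaaa$ba  a
    9  bbaaa$baba  a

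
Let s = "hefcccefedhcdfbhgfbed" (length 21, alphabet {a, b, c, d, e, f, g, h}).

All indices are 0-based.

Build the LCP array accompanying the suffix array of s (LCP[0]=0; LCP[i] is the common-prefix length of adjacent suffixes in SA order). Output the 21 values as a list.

[0, 1, 0, 2, 1, 1, 0, 1, 1, 0, 2, 1, 2, 0, 2, 1, 1, 0, 0, 1, 1]

sorted suffixes:
  #0 SA[0]=18  'bed'
  #1 SA[1]=14  'bhgfbed'
  #2 SA[2]=3  'cccefedhcdfbhgfbed'
  #3 SA[3]=4  'ccefedhcdfbhgfbed'
  #4 SA[4]=11  'cdfbhgfbed'
  #5 SA[5]=5  'cefedhcdfbhgfbed'
  #6 SA[6]=20  'd'
  #7 SA[7]=12  'dfbhgfbed'
  #8 SA[8]=9  'dhcdfbhgfbed'
  #9 SA[9]=19  'ed'
  #10 SA[10]=8  'edhcdfbhgfbed'
  #11 SA[11]=1  'efcccefedhcdfbhgfbed'
  #12 SA[12]=6  'efedhcdfbhgfbed'
  #13 SA[13]=17  'fbed'
  #14 SA[14]=13  'fbhgfbed'
  #15 SA[15]=2  'fcccefedhcdfbhgfbed'
  #16 SA[16]=7  'fedhcdfbhgfbed'
  #17 SA[17]=16  'gfbed'
  #18 SA[18]=10  'hcdfbhgfbed'
  #19 SA[19]=0  'hefcccefedhcdfbhgfbed'
  #20 SA[20]=15  'hgfbed'

SA = [18, 14, 3, 4, 11, 5, 20, 12, 9, 19, 8, 1, 6, 17, 13, 2, 7, 16, 10, 0, 15]
i: (SA[i-1],SA[i]) lcp shared
  1: (18,14) 1 'b'
  2: (14,3) 0 ''
  3: (3,4) 2 'cc'
  4: (4,11) 1 'c'
  5: (11,5) 1 'c'
  6: (5,20) 0 ''
  7: (20,12) 1 'd'
  8: (12,9) 1 'd'
  9: (9,19) 0 ''
  10: (19,8) 2 'ed'
  11: (8,1) 1 'e'
  12: (1,6) 2 'ef'
  13: (6,17) 0 ''
  14: (17,13) 2 'fb'
  15: (13,2) 1 'f'
  16: (2,7) 1 'f'
  17: (7,16) 0 ''
  18: (16,10) 0 ''
  19: (10,0) 1 'h'
  20: (0,15) 1 'h'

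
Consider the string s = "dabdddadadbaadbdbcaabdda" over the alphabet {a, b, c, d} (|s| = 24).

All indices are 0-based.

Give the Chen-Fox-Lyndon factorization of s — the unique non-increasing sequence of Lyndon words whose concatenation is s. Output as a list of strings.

emit factor 1: 'd' (i=0, period=1)
emit factor 2: 'abdddadadb' (i=1, period=10)
emit factor 3: 'aadbdbc' (i=11, period=7)
emit factor 4: 'aabdd' (i=18, period=5)
emit factor 5: 'a' (i=23, period=1)

["d", "abdddadadb", "aadbdbc", "aabdd", "a"]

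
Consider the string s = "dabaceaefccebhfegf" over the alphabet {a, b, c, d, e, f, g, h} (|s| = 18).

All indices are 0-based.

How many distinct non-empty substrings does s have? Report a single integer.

rank→(start, suffix):
  0 → (1, 'abaceaefccebhfegf')
  1 → (3, 'aceaefccebhfegf')
  2 → (6, 'aefccebhfegf')
  3 → (2, 'baceaefccebhfegf')
  4 → (12, 'bhfegf')
  5 → (9, 'ccebhfegf')
  6 → (4, 'ceaefccebhfegf')
  7 → (10, 'cebhfegf')
  8 → (0, 'dabaceaefccebhfegf')
  9 → (5, 'eaefccebhfegf')
  10 → (11, 'ebhfegf')
  11 → (7, 'efccebhfegf')
  12 → (15, 'egf')
  13 → (17, 'f')
  14 → (8, 'fccebhfegf')
  15 → (14, 'fegf')
  16 → (16, 'gf')
  17 → (13, 'hfegf')

SA = [1, 3, 6, 2, 12, 9, 4, 10, 0, 5, 11, 7, 15, 17, 8, 14, 16, 13]
[i] adj suffixes → lcp
  [1] 1/3 → 1 ('a')
  [2] 3/6 → 1 ('a')
  [3] 6/2 → 0 ('')
  [4] 2/12 → 1 ('b')
  [5] 12/9 → 0 ('')
  [6] 9/4 → 1 ('c')
  [7] 4/10 → 2 ('ce')
  [8] 10/0 → 0 ('')
  [9] 0/5 → 0 ('')
  [10] 5/11 → 1 ('e')
  [11] 11/7 → 1 ('e')
  [12] 7/15 → 1 ('e')
  [13] 15/17 → 0 ('')
  [14] 17/8 → 1 ('f')
  [15] 8/14 → 1 ('f')
  [16] 14/16 → 0 ('')
  [17] 16/13 → 0 ('')

n(n+1)/2 = 18·19/2 = 171
Σ LCP = 0 + 1 + 1 + 0 + 1 + 0 + 1 + 2 + 0 + 0 + 1 + 1 + 1 + 0 + 1 + 1 + 0 + 0 = 11
distinct = 171 − 11 = 160

160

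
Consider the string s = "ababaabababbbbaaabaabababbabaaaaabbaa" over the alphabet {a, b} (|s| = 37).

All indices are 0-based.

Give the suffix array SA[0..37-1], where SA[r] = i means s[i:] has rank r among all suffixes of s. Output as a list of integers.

rank | idx | suffix
   0 |  36 | a
   1 |  35 | aa
   2 |  28 | aaaaabbaa
   3 |  29 | aaaabbaa
   4 |  14 | aaabaabababbabaaaaabbaa
   5 |  30 | aaabbaa
   6 |  15 | aabaabababbabaaaaabbaa
   7 |  18 | aabababbabaaaaabbaa
   8 |   4 | aabababbbbaaabaabababbabaaaaabbaa
   9 |  31 | aabbaa
  10 |  26 | abaaaaabbaa
  11 |  16 | abaabababbabaaaaabbaa
  12 |   2 | abaabababbbbaaabaabababbabaaaaabbaa
  13 |   0 | ababaabababbbbaaabaabababbabaaaaabbaa
  14 |  19 | abababbabaaaaabbaa
  15 |   5 | abababbbbaaabaabababbabaaaaabbaa
  16 |  21 | ababbabaaaaabbaa
  17 |   7 | ababbbbaaabaabababbabaaaaabbaa
  18 |  32 | abbaa
  19 |  23 | abbabaaaaabbaa
  20 |   9 | abbbbaaabaabababbabaaaaabbaa
  21 |  34 | baa
  22 |  27 | baaaaabbaa
  23 |  13 | baaabaabababbabaaaaabbaa
  24 |  17 | baabababbabaaaaabbaa
  25 |   3 | baabababbbbaaabaabababbabaaaaabbaa
  26 |  25 | babaaaaabbaa
  27 |   1 | babaabababbbbaaabaabababbabaaaaabbaa
  28 |  20 | bababbabaaaaabbaa
  29 |   6 | bababbbbaaabaabababbabaaaaabbaa
  30 |  22 | babbabaaaaabbaa
  31 |   8 | babbbbaaabaabababbabaaaaabbaa
  32 |  33 | bbaa
  33 |  12 | bbaaabaabababbabaaaaabbaa
  34 |  24 | bbabaaaaabbaa
  35 |  11 | bbbaaabaabababbabaaaaabbaa
  36 |  10 | bbbbaaabaabababbabaaaaabbaa

[36, 35, 28, 29, 14, 30, 15, 18, 4, 31, 26, 16, 2, 0, 19, 5, 21, 7, 32, 23, 9, 34, 27, 13, 17, 3, 25, 1, 20, 6, 22, 8, 33, 12, 24, 11, 10]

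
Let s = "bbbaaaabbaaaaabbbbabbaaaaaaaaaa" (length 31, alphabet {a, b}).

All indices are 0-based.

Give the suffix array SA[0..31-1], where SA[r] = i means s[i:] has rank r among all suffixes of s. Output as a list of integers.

rank→(start, suffix):
  0 → (30, 'a')
  1 → (29, 'aa')
  2 → (28, 'aaa')
  3 → (27, 'aaaa')
  4 → (26, 'aaaaa')
  5 → (25, 'aaaaaa')
  6 → (24, 'aaaaaaa')
  7 → (23, 'aaaaaaaa')
  8 → (22, 'aaaaaaaaa')
  9 → (21, 'aaaaaaaaaa')
  10 → (9, 'aaaaabbbbabbaaaaaaaaaa')
  11 → (3, 'aaaabbaaaaabbbbabbaaaaaaaaaa')
  12 → (10, 'aaaabbbbabbaaaaaaaaaa')
  13 → (4, 'aaabbaaaaabbbbabbaaaaaaaaaa')
  14 → (11, 'aaabbbbabbaaaaaaaaaa')
  15 → (5, 'aabbaaaaabbbbabbaaaaaaaaaa')
  16 → (12, 'aabbbbabbaaaaaaaaaa')
  17 → (18, 'abbaaaaaaaaaa')
  18 → (6, 'abbaaaaabbbbabbaaaaaaaaaa')
  19 → (13, 'abbbbabbaaaaaaaaaa')
  20 → (20, 'baaaaaaaaaa')
  21 → (8, 'baaaaabbbbabbaaaaaaaaaa')
  22 → (2, 'baaaabbaaaaabbbbabbaaaaaaaaaa')
  23 → (17, 'babbaaaaaaaaaa')
  24 → (19, 'bbaaaaaaaaaa')
  25 → (7, 'bbaaaaabbbbabbaaaaaaaaaa')
  26 → (1, 'bbaaaabbaaaaabbbbabbaaaaaaaaaa')
  27 → (16, 'bbabbaaaaaaaaaa')
  28 → (0, 'bbbaaaabbaaaaabbbbabbaaaaaaaaaa')
  29 → (15, 'bbbabbaaaaaaaaaa')
  30 → (14, 'bbbbabbaaaaaaaaaa')

[30, 29, 28, 27, 26, 25, 24, 23, 22, 21, 9, 3, 10, 4, 11, 5, 12, 18, 6, 13, 20, 8, 2, 17, 19, 7, 1, 16, 0, 15, 14]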